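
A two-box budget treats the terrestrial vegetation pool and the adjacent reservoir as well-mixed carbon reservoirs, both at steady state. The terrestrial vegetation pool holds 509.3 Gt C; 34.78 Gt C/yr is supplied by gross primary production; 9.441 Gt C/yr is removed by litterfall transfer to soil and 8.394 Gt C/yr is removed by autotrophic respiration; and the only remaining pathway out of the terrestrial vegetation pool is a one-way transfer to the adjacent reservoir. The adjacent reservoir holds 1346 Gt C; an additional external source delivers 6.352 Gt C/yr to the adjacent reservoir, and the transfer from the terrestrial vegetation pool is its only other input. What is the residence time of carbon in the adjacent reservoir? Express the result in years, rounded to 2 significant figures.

58 yr

Balance the terrestrial vegetation pool: ΣF_in = 34.780 Gt C/yr.
Transfer to the adjacent reservoir = ΣF_in − (9.441 + 8.394) = 16.945 Gt C/yr.
Total input to the adjacent reservoir = 16.945 + 6.352 = 23.297 Gt C/yr; at steady state this equals its total output.
τ = M / F = 1346 / 23.297 = 57.78 yr.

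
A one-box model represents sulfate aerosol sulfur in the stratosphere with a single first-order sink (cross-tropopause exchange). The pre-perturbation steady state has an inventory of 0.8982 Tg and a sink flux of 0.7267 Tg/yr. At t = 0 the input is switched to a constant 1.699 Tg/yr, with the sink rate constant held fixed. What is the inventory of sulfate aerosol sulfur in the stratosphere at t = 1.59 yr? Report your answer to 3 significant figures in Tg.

τ = M₀/F₀ = 0.8982/0.7267 = 1.236 yr; rate constant k = 1/τ.
New steady state M_∞ = F₁/k = F₁·τ = 1.699 × 1.236 = 2.1000 Tg.
M(t) = M_∞ + (M₀ − M_∞)·e^(−t/τ); t/τ = 1.59/1.236 = 1.286, so e^(−t/τ) = 0.2763.
M(t) = 2.1000 − 1.202 × 0.2763 = 1.7680 Tg.

1.77 Tg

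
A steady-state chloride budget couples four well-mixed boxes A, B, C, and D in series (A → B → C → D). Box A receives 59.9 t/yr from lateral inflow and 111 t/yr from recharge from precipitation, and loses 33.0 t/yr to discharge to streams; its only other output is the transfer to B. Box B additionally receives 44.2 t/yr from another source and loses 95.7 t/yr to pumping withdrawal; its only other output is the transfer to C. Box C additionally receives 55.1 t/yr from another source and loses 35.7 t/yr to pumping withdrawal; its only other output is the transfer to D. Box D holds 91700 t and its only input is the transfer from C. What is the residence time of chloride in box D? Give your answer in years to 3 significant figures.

Box A: F(A→B) = (59.9 + 111) − 33.0 = 137.90 t/yr.
Box B: F(B→C) = (137.90 + 44.2) − 95.7 = 86.400 t/yr.
Box C: F(C→D) = (86.400 + 55.1) − 35.7 = 105.80 t/yr.
Box D throughput = its input = 105.80 t/yr; τ = 91700 / 105.80 = 866.7 yr.

867 yr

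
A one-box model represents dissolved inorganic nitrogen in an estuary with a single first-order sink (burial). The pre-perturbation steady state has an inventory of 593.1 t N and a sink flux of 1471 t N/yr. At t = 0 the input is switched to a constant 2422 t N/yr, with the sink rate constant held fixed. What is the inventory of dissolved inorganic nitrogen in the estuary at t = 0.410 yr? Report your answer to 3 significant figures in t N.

838 t N

The sink rate constant is k = F₀/M₀ = 1471/593.1 = 2.480 yr⁻¹.
Solving dM/dt = F₁ − kM with M(0) = M₀ gives M(t) = F₁/k + (M₀ − F₁/k)·e^(−kt).
F₁/k = 2422/2.480 = 976.54 t N; kt = 2.480 × 0.410 = 1.017, e^(−kt) = 0.3617.
M(0.410) = 976.54 + (593.1 − 976.54) × 0.3617 = 976.54 − 138.7 = 837.84 t N.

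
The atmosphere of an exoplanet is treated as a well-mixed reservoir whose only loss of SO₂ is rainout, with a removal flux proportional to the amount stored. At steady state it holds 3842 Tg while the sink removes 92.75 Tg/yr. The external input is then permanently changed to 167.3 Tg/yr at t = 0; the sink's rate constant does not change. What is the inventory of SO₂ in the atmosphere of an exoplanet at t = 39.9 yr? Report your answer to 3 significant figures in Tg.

The sink rate constant is k = F₀/M₀ = 92.75/3842 = 0.02414 yr⁻¹.
Solving dM/dt = F₁ − kM with M(0) = M₀ gives M(t) = F₁/k + (M₀ − F₁/k)·e^(−kt).
F₁/k = 167.3/0.02414 = 6930.1 Tg; kt = 0.02414 × 39.9 = 0.9632, e^(−kt) = 0.3817.
M(39.9) = 6930.1 + (3842 − 6930.1) × 0.3817 = 6930.1 − 1179 = 5751.5 Tg.

5750 Tg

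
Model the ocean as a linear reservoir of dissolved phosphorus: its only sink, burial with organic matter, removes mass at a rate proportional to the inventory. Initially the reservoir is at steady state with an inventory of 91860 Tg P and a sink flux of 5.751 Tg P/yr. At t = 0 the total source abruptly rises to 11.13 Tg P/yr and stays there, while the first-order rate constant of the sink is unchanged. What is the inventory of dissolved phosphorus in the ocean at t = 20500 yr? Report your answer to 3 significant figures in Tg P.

154000 Tg P

The sink rate constant is k = F₀/M₀ = 5.751/91860 = 6.261×10^-5 yr⁻¹.
Solving dM/dt = F₁ − kM with M(0) = M₀ gives M(t) = F₁/k + (M₀ − F₁/k)·e^(−kt).
F₁/k = 11.13/6.261×10^-5 = 177780 Tg P; kt = 6.261×10^-5 × 20500 = 1.283, e^(−kt) = 0.2771.
M(20500) = 177780 + (91860 − 177780) × 0.2771 = 177780 − 23810 = 153970 Tg P.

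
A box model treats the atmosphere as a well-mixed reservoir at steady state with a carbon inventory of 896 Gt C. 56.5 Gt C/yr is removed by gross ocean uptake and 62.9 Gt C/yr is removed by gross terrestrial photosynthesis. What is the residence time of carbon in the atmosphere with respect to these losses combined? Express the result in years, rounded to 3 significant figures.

7.50 yr

Total removal = 56.50 + 62.90 = 119.40 Gt C/yr.
τ = M / ΣF_out = 896 / 119.40 = 7.504 yr.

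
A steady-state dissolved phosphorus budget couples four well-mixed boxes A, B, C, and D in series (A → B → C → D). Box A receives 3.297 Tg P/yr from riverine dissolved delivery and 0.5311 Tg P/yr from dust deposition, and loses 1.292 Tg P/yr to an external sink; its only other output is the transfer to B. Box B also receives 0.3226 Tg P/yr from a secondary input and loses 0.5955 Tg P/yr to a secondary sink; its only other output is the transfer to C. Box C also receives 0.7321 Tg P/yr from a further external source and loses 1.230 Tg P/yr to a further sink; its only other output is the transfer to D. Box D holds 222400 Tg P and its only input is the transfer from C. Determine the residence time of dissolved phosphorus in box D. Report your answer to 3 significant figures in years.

126000 yr

Box A: F(A→B) = (3.297 + 0.5311) − 1.292 = 2.5361 Tg P/yr.
Box B: F(B→C) = (2.5361 + 0.3226) − 0.5955 = 2.2632 Tg P/yr.
Box C: F(C→D) = (2.2632 + 0.7321) − 1.230 = 1.7653 Tg P/yr.
Box D throughput = its input = 1.7653 Tg P/yr; τ = 222400 / 1.7653 = 126000 yr.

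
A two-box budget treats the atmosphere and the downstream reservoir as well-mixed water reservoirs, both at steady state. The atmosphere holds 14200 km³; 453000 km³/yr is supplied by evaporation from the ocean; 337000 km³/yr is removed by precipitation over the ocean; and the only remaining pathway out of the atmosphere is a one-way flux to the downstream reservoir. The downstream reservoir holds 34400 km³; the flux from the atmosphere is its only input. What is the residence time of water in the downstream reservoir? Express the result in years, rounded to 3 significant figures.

0.297 yr

Balance the atmosphere: ΣF_in = 453000 km³/yr.
Flux to the downstream reservoir = ΣF_in − (337000) = 116000 km³/yr.
At steady state the output of the downstream reservoir equals its input, 116000 km³/yr.
τ = M / F = 34400 / 116000 = 0.2966 yr.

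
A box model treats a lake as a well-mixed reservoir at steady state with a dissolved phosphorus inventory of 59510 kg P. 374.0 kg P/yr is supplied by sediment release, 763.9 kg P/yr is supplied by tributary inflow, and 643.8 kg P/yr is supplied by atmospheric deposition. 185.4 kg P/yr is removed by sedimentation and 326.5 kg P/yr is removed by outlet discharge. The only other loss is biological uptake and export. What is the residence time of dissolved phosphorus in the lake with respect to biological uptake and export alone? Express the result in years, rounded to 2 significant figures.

At steady state ΣF_in = ΣF_out.
ΣF_in = 374.0 + 763.9 + 643.8 = 1781.7 kg P/yr.
Biological uptake and export flux = ΣF_in − (185.4 + 326.5) = 1781.7 − 511.9 = 1270 kg P/yr.
τ = M / F = 59510 / 1270 = 46.87 yr.

47 yr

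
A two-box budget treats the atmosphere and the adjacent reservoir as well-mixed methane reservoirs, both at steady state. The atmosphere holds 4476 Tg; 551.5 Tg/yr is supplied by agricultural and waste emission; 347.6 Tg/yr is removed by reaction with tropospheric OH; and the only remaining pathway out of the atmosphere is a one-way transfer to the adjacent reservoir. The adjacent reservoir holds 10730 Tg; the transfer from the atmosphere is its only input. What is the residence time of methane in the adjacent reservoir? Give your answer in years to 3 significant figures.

Balance the atmosphere: ΣF_in = 551.50 Tg/yr.
Transfer to the adjacent reservoir = ΣF_in − (347.6) = 203.90 Tg/yr.
At steady state the output of the adjacent reservoir equals its input, 203.90 Tg/yr.
τ = M / F = 10730 / 203.90 = 52.62 yr.

52.6 yr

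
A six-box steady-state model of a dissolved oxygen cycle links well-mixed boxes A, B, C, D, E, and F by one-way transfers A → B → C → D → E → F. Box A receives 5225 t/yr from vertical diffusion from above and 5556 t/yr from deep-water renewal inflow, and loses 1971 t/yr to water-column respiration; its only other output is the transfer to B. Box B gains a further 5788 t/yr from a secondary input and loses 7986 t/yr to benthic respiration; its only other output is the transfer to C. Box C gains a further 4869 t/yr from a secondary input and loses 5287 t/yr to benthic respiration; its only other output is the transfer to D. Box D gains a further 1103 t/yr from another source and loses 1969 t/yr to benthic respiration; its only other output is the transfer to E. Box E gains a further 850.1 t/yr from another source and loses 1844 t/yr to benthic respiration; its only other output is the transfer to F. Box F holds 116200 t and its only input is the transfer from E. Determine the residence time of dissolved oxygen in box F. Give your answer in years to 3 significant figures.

26.8 yr

Box A: F(A→B) = (5225 + 5556) − 1971 = 8810.0 t/yr.
Box B: F(B→C) = (8810.0 + 5788) − 7986 = 6612.0 t/yr.
Box C: F(C→D) = (6612.0 + 4869) − 5287 = 6194.0 t/yr.
Box D: F(D→E) = (6194.0 + 1103) − 1969 = 5328.0 t/yr.
Box E: F(E→F) = (5328.0 + 850.1) − 1844 = 4334.1 t/yr.
Box F throughput = its input = 4334.1 t/yr; τ = 116200 / 4334.1 = 26.81 yr.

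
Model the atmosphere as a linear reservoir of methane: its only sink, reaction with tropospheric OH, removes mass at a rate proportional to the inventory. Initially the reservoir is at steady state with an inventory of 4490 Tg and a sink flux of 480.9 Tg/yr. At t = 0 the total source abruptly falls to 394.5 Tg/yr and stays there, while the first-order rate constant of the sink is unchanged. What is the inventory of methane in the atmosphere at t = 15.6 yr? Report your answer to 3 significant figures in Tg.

3840 Tg

τ = M₀/F₀ = 4490/480.9 = 9.337 yr; rate constant k = 1/τ.
New steady state M_∞ = F₁/k = F₁·τ = 394.5 × 9.337 = 3683.3 Tg.
M(t) = M_∞ + (M₀ − M_∞)·e^(−t/τ); t/τ = 15.6/9.337 = 1.671, so e^(−t/τ) = 0.1881.
M(t) = 3683.3 + 806.7 × 0.1881 = 3835.0 Tg.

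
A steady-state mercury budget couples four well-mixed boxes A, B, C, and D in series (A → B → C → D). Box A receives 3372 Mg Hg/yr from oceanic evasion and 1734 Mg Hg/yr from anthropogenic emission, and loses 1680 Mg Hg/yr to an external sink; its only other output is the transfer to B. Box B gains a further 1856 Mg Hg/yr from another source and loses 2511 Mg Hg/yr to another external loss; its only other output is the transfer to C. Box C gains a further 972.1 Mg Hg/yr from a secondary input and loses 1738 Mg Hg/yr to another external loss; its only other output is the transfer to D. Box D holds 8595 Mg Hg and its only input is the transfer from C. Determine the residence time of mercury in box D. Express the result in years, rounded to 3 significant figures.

4.29 yr

Box A: F(A→B) = (3372 + 1734) − 1680 = 3426.0 Mg Hg/yr.
Box B: F(B→C) = (3426.0 + 1856) − 2511 = 2771.0 Mg Hg/yr.
Box C: F(C→D) = (2771.0 + 972.1) − 1738 = 2005.1 Mg Hg/yr.
Box D throughput = its input = 2005.1 Mg Hg/yr; τ = 8595 / 2005.1 = 4.287 yr.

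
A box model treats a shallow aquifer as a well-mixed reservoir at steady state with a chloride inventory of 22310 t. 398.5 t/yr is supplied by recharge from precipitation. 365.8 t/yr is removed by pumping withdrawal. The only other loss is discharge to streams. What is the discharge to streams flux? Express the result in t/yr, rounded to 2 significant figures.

At steady state ΣF_in = ΣF_out.
ΣF_in = 398.50 t/yr.
Discharge to streams flux = ΣF_in − (365.8) = 398.50 − 365.8 = 32.70 t/yr.

33 t/yr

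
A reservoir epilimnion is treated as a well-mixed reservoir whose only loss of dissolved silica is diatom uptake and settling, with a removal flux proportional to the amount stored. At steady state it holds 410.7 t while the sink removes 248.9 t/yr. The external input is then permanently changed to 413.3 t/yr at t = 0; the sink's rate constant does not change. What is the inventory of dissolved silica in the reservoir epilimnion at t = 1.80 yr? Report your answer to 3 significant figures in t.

591 t

Residence time τ = M₀/F₀ = 1.650 yr. The eventual steady state is M_∞ = M₀·(F₁/F₀) = 410.7 × 413.3/248.9 = 681.97 t.
The anomaly ΔM(t) = M(t) − M_∞ decays as ΔM₀·e^(−t/τ) with ΔM₀ = 410.7 − 681.97 = −271.3 t.
At t = 1.80 yr, e^(−t/τ) = e^(−1.091) = 0.3359, so ΔM = −91.13 t and M = 681.97 − 91.13 = 590.84 t.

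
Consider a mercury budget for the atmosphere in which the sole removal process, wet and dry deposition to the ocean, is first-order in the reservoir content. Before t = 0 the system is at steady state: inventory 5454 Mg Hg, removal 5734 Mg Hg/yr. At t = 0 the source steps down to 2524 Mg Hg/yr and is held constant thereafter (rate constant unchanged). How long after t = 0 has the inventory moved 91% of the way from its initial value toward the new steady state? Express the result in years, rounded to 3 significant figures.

2.29 yr

τ = M₀/F₀ = 5454/5734 = 0.9512 yr.
The remaining gap fraction is e^(−t/τ); 91% covered ⇒ e^(−t/τ) = 0.0900.
t = −τ ln(0.0900) = 0.9512 × 2.408 = 2.290 yr.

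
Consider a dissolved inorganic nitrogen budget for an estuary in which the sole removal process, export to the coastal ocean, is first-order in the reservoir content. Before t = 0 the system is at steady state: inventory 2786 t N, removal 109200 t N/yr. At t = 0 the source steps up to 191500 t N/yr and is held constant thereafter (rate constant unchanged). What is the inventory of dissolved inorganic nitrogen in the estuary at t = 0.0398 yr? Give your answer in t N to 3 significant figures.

4440 t N

The sink rate constant is k = F₀/M₀ = 109200/2786 = 39.20 yr⁻¹.
Solving dM/dt = F₁ − kM with M(0) = M₀ gives M(t) = F₁/k + (M₀ − F₁/k)·e^(−kt).
F₁/k = 191500/39.20 = 4885.7 t N; kt = 39.20 × 0.0398 = 1.560, e^(−kt) = 0.2101.
M(0.0398) = 4885.7 + (2786 − 4885.7) × 0.2101 = 4885.7 − 441.2 = 4444.5 t N.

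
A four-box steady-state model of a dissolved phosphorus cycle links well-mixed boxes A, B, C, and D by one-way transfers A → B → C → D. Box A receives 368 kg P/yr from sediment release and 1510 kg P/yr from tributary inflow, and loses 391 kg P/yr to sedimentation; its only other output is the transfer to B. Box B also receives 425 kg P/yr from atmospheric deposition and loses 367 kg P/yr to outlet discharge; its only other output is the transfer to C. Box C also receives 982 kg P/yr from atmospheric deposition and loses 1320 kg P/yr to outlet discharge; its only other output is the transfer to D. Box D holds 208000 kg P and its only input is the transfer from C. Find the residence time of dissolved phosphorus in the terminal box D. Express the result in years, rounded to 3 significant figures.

172 yr

Box A: F(A→B) = (368 + 1510) − 391 = 1487.0 kg P/yr.
Box B: F(B→C) = (1487.0 + 425) − 367 = 1545.0 kg P/yr.
Box C: F(C→D) = (1545.0 + 982) − 1320 = 1207.0 kg P/yr.
Box D throughput = its input = 1207.0 kg P/yr; τ = 208000 / 1207.0 = 172.3 yr.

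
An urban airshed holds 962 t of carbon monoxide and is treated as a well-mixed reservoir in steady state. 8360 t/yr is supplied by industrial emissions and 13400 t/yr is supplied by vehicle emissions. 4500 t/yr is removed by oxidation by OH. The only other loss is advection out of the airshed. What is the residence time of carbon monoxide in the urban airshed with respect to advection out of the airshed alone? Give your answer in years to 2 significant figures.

0.056 yr

At steady state ΣF_in = ΣF_out.
ΣF_in = 8360 + 13400 = 21760 t/yr.
Advection out of the airshed flux = ΣF_in − (4500) = 21760 − 4500 = 17260 t/yr.
τ = M / F = 962 / 17260 = 0.05574 yr.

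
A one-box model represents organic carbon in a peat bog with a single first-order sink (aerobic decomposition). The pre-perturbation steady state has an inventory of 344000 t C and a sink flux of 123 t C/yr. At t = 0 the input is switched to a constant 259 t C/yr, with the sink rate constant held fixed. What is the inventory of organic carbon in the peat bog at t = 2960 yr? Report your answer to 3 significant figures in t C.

592000 t C

The sink rate constant is k = F₀/M₀ = 123/344000 = 0.0003576 yr⁻¹.
Solving dM/dt = F₁ − kM with M(0) = M₀ gives M(t) = F₁/k + (M₀ − F₁/k)·e^(−kt).
F₁/k = 259/0.0003576 = 724360 t C; kt = 0.0003576 × 2960 = 1.058, e^(−kt) = 0.3470.
M(2960) = 724360 + (344000 − 724360) × 0.3470 = 724360 − 132000 = 592370 t C.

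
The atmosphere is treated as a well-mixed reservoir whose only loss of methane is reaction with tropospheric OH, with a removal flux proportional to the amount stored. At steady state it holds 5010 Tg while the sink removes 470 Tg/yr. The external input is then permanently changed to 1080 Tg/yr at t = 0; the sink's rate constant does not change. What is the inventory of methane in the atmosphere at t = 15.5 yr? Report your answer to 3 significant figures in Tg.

9990 Tg

τ = M₀/F₀ = 5010/470 = 10.66 yr; rate constant k = 1/τ.
New steady state M_∞ = F₁/k = F₁·τ = 1080 × 10.66 = 11512 Tg.
M(t) = M_∞ + (M₀ − M_∞)·e^(−t/τ); t/τ = 15.5/10.66 = 1.454, so e^(−t/τ) = 0.2336.
M(t) = 11512 − 6502 × 0.2336 = 9993.3 Tg.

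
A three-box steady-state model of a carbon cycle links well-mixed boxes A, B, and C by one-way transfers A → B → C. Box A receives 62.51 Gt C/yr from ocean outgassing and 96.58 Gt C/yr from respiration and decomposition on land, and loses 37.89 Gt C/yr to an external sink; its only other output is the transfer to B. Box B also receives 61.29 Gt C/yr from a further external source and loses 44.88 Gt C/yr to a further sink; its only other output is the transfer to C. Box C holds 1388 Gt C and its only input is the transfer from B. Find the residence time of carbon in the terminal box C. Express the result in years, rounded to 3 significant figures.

Box A: F(A→B) = (62.51 + 96.58) − 37.89 = 121.20 Gt C/yr.
Box B: F(B→C) = (121.20 + 61.29) − 44.88 = 137.61 Gt C/yr.
Box C throughput = its input = 137.61 Gt C/yr; τ = 1388 / 137.61 = 10.09 yr.

10.1 yr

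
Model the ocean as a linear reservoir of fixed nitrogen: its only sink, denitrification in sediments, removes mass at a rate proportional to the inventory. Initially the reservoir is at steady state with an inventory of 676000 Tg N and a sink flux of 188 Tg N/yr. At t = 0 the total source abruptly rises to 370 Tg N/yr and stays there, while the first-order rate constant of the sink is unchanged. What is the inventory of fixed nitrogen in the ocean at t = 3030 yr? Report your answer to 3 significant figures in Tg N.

1.05×10^6 Tg N

τ = M₀/F₀ = 676000/188 = 3596 yr; rate constant k = 1/τ.
New steady state M_∞ = F₁/k = F₁·τ = 370 × 3596 = 1.3304×10^6 Tg N.
M(t) = M_∞ + (M₀ − M_∞)·e^(−t/τ); t/τ = 3030/3596 = 0.8427, so e^(−t/τ) = 0.4306.
M(t) = 1.3304×10^6 − 654400 × 0.4306 = 1.0487×10^6 Tg N.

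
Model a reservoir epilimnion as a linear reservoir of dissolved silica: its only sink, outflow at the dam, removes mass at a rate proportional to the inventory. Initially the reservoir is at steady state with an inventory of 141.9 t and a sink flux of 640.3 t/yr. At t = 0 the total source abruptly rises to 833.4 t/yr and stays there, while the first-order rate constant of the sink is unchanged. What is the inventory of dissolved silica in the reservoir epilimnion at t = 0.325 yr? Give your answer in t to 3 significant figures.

The sink rate constant is k = F₀/M₀ = 640.3/141.9 = 4.512 yr⁻¹.
Solving dM/dt = F₁ − kM with M(0) = M₀ gives M(t) = F₁/k + (M₀ − F₁/k)·e^(−kt).
F₁/k = 833.4/4.512 = 184.69 t; kt = 4.512 × 0.325 = 1.467, e^(−kt) = 0.2307.
M(0.325) = 184.69 + (141.9 − 184.69) × 0.2307 = 184.69 − 9.874 = 174.82 t.

175 t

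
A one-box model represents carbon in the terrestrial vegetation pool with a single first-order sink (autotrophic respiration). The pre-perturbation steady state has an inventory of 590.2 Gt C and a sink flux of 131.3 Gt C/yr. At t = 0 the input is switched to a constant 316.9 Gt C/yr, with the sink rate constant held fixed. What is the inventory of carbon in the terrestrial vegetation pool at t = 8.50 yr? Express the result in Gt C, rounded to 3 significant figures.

1300 Gt C

The sink rate constant is k = F₀/M₀ = 131.3/590.2 = 0.2225 yr⁻¹.
Solving dM/dt = F₁ − kM with M(0) = M₀ gives M(t) = F₁/k + (M₀ − F₁/k)·e^(−kt).
F₁/k = 316.9/0.2225 = 1424.5 Gt C; kt = 0.2225 × 8.50 = 1.891, e^(−kt) = 0.1509.
M(8.50) = 1424.5 + (590.2 − 1424.5) × 0.1509 = 1424.5 − 125.9 = 1298.6 Gt C.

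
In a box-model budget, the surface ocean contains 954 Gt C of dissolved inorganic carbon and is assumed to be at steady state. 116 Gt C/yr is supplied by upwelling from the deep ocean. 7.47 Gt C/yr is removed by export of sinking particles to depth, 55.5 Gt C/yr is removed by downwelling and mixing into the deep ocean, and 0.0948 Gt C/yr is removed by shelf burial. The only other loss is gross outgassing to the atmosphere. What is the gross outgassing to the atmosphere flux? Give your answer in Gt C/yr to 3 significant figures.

52.9 Gt C/yr

At steady state ΣF_in = ΣF_out.
ΣF_in = 116.00 Gt C/yr.
Gross outgassing to the atmosphere flux = ΣF_in − (7.47 + 55.5 + 0.0948) = 116.00 − 63.06 = 52.94 Gt C/yr.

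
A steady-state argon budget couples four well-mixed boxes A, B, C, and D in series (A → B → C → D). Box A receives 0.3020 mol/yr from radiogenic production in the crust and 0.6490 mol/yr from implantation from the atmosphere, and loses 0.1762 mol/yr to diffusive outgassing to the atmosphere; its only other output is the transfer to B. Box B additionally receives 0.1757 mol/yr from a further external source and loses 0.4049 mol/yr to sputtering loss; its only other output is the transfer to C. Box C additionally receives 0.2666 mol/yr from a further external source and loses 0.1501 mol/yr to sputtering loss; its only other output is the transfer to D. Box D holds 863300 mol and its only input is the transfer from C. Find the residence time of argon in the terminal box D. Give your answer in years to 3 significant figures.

1.30×10^6 yr

Box A: F(A→B) = (0.3020 + 0.6490) − 0.1762 = 0.77480 mol/yr.
Box B: F(B→C) = (0.77480 + 0.1757) − 0.4049 = 0.54560 mol/yr.
Box C: F(C→D) = (0.54560 + 0.2666) − 0.1501 = 0.66210 mol/yr.
Box D throughput = its input = 0.66210 mol/yr; τ = 863300 / 0.66210 = 1.304×10^6 yr.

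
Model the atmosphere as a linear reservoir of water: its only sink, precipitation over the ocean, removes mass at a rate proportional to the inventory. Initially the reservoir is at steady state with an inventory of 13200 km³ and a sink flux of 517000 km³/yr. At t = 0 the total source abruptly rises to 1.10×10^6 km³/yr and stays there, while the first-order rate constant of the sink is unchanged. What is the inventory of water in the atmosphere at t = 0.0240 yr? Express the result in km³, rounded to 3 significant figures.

The sink rate constant is k = F₀/M₀ = 517000/13200 = 39.17 yr⁻¹.
Solving dM/dt = F₁ − kM with M(0) = M₀ gives M(t) = F₁/k + (M₀ − F₁/k)·e^(−kt).
F₁/k = 1.10×10^6/39.17 = 28085 km³; kt = 39.17 × 0.0240 = 0.9400, e^(−kt) = 0.3906.
M(0.0240) = 28085 + (13200 − 28085) × 0.3906 = 28085 − 5815 = 22271 km³.

22300 km³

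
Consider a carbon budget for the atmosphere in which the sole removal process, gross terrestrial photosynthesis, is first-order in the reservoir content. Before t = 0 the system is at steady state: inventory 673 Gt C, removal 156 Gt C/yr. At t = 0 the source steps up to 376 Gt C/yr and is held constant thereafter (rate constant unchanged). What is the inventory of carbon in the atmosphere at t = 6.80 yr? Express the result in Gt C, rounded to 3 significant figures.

The sink rate constant is k = F₀/M₀ = 156/673 = 0.2318 yr⁻¹.
Solving dM/dt = F₁ − kM with M(0) = M₀ gives M(t) = F₁/k + (M₀ − F₁/k)·e^(−kt).
F₁/k = 376/0.2318 = 1622.1 Gt C; kt = 0.2318 × 6.80 = 1.576, e^(−kt) = 0.2068.
M(6.80) = 1622.1 + (673 − 1622.1) × 0.2068 = 1622.1 − 196.2 = 1425.9 Gt C.

1430 Gt C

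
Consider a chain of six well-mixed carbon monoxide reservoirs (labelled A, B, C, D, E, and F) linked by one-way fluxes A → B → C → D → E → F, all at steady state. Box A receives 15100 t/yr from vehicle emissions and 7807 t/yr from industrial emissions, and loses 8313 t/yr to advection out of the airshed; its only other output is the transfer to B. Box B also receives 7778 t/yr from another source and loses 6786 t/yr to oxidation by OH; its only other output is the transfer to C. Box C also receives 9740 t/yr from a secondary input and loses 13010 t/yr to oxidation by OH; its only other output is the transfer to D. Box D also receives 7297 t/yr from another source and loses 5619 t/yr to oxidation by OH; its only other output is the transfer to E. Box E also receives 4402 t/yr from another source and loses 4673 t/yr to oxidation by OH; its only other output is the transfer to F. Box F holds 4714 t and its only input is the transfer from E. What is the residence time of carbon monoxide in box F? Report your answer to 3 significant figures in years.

Box A: F(A→B) = (15100 + 7807) − 8313 = 14594 t/yr.
Box B: F(B→C) = (14594 + 7778) − 6786 = 15586 t/yr.
Box C: F(C→D) = (15586 + 9740) − 13010 = 12316 t/yr.
Box D: F(D→E) = (12316 + 7297) − 5619 = 13994 t/yr.
Box E: F(E→F) = (13994 + 4402) − 4673 = 13723 t/yr.
Box F throughput = its input = 13723 t/yr; τ = 4714 / 13723 = 0.3435 yr.

0.344 yr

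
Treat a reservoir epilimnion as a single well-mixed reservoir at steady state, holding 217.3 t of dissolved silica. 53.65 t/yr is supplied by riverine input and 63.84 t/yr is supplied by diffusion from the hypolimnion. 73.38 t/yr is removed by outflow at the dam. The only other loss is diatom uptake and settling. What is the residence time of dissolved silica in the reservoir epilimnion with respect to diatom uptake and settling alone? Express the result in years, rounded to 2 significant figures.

4.9 yr

At steady state ΣF_in = ΣF_out.
ΣF_in = 53.65 + 63.84 = 117.49 t/yr.
Diatom uptake and settling flux = ΣF_in − (73.38) = 117.49 − 73.38 = 44.11 t/yr.
τ = M / F = 217.3 / 44.11 = 4.926 yr.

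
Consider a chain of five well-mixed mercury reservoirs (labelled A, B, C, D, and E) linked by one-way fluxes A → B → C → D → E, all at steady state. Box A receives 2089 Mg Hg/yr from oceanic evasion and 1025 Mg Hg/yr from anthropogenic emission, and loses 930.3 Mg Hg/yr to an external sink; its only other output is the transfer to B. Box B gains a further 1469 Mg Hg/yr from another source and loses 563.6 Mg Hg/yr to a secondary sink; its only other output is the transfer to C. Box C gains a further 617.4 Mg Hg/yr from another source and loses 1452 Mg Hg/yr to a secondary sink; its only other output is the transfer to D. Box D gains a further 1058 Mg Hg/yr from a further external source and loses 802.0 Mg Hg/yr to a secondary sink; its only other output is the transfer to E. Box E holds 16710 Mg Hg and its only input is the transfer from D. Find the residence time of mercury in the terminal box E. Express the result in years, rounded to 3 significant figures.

Box A: F(A→B) = (2089 + 1025) − 930.3 = 2183.7 Mg Hg/yr.
Box B: F(B→C) = (2183.7 + 1469) − 563.6 = 3089.1 Mg Hg/yr.
Box C: F(C→D) = (3089.1 + 617.4) − 1452 = 2254.5 Mg Hg/yr.
Box D: F(D→E) = (2254.5 + 1058) − 802.0 = 2510.5 Mg Hg/yr.
Box E throughput = its input = 2510.5 Mg Hg/yr; τ = 16710 / 2510.5 = 6.656 yr.

6.66 yr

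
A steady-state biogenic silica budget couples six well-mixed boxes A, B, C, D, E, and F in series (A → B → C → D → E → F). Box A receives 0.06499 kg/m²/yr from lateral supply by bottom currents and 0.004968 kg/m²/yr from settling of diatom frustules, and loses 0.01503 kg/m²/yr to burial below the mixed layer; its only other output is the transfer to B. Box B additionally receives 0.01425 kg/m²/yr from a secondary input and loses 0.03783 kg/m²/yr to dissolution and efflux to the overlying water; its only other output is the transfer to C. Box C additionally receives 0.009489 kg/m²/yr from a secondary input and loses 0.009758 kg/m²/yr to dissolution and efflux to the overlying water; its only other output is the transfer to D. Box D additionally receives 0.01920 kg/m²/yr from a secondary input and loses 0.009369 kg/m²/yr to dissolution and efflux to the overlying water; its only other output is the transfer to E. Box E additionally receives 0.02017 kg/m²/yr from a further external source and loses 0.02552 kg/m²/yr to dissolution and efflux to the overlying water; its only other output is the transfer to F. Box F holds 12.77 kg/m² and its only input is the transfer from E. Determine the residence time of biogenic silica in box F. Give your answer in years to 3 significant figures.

359 yr

Box A: F(A→B) = (0.06499 + 0.004968) − 0.01503 = 0.054928 kg/m²/yr.
Box B: F(B→C) = (0.054928 + 0.01425) − 0.03783 = 0.031348 kg/m²/yr.
Box C: F(C→D) = (0.031348 + 0.009489) − 0.009758 = 0.031079 kg/m²/yr.
Box D: F(D→E) = (0.031079 + 0.01920) − 0.009369 = 0.040910 kg/m²/yr.
Box E: F(E→F) = (0.040910 + 0.02017) − 0.02552 = 0.035560 kg/m²/yr.
Box F throughput = its input = 0.035560 kg/m²/yr; τ = 12.77 / 0.035560 = 359.1 yr.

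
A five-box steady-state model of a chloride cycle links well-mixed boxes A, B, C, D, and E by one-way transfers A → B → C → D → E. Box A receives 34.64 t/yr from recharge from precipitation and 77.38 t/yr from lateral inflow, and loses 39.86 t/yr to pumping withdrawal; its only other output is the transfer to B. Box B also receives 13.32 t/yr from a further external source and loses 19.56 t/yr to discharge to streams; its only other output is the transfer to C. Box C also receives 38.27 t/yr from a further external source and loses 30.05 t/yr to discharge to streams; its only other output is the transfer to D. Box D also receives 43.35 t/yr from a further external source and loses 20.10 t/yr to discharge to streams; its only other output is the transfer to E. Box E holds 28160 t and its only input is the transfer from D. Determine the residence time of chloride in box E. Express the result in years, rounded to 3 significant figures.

289 yr

Box A: F(A→B) = (34.64 + 77.38) − 39.86 = 72.160 t/yr.
Box B: F(B→C) = (72.160 + 13.32) − 19.56 = 65.920 t/yr.
Box C: F(C→D) = (65.920 + 38.27) − 30.05 = 74.140 t/yr.
Box D: F(D→E) = (74.140 + 43.35) − 20.10 = 97.390 t/yr.
Box E throughput = its input = 97.390 t/yr; τ = 28160 / 97.390 = 289.1 yr.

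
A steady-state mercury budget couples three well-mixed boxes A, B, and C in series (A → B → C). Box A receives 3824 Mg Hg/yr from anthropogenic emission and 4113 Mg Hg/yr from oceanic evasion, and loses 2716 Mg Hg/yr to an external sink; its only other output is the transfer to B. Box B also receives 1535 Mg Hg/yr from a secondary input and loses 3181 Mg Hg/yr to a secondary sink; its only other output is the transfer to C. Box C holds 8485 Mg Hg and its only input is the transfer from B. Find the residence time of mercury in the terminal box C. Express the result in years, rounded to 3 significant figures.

Box A: F(A→B) = (3824 + 4113) − 2716 = 5221.0 Mg Hg/yr.
Box B: F(B→C) = (5221.0 + 1535) − 3181 = 3575.0 Mg Hg/yr.
Box C throughput = its input = 3575.0 Mg Hg/yr; τ = 8485 / 3575.0 = 2.373 yr.

2.37 yr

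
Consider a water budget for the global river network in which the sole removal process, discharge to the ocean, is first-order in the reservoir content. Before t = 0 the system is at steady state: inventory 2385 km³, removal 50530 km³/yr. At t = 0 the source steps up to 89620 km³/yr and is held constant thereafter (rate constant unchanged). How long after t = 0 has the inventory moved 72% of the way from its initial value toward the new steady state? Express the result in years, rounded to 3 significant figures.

0.0601 yr

τ = M₀/F₀ = 2385/50530 = 0.04720 yr.
The remaining gap fraction is e^(−t/τ); 72% covered ⇒ e^(−t/τ) = 0.280.
t = −τ ln(0.280) = 0.04720 × 1.273 = 0.06008 yr.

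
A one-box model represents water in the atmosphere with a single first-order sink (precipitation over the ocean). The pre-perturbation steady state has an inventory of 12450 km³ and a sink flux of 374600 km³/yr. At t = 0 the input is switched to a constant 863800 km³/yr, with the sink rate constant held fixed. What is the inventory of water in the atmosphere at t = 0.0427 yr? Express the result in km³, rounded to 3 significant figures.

The sink rate constant is k = F₀/M₀ = 374600/12450 = 30.09 yr⁻¹.
Solving dM/dt = F₁ − kM with M(0) = M₀ gives M(t) = F₁/k + (M₀ − F₁/k)·e^(−kt).
F₁/k = 863800/30.09 = 28709 km³; kt = 30.09 × 0.0427 = 1.285, e^(−kt) = 0.2767.
M(0.0427) = 28709 + (12450 − 28709) × 0.2767 = 28709 − 4499 = 24210 km³.

24200 km³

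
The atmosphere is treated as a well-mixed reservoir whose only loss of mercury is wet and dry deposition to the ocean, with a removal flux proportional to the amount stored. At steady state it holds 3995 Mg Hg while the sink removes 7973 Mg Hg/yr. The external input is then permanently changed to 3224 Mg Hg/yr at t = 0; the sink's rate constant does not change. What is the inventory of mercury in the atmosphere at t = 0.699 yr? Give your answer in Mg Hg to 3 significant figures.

2210 Mg Hg

τ = M₀/F₀ = 3995/7973 = 0.5011 yr; rate constant k = 1/τ.
New steady state M_∞ = F₁/k = F₁·τ = 3224 × 0.5011 = 1615.4 Mg Hg.
M(t) = M_∞ + (M₀ − M_∞)·e^(−t/τ); t/τ = 0.699/0.5011 = 1.395, so e^(−t/τ) = 0.2478.
M(t) = 1615.4 + 2380 × 0.2478 = 2205.2 Mg Hg.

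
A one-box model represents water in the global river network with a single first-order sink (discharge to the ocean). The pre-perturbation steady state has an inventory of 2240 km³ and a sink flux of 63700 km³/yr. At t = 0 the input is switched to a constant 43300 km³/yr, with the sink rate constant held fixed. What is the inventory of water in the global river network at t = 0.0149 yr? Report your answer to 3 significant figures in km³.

The sink rate constant is k = F₀/M₀ = 63700/2240 = 28.44 yr⁻¹.
Solving dM/dt = F₁ − kM with M(0) = M₀ gives M(t) = F₁/k + (M₀ − F₁/k)·e^(−kt).
F₁/k = 43300/28.44 = 1522.6 km³; kt = 28.44 × 0.0149 = 0.4237, e^(−kt) = 0.6546.
M(0.0149) = 1522.6 + (2240 − 1522.6) × 0.6546 = 1522.6 + 469.6 = 1992.2 km³.

1990 km³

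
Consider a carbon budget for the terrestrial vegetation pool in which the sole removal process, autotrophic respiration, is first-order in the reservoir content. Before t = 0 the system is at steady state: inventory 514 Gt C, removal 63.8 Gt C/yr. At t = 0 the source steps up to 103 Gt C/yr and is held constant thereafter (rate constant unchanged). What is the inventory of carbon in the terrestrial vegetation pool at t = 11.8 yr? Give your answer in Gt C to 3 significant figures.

757 Gt C

The sink rate constant is k = F₀/M₀ = 63.8/514 = 0.1241 yr⁻¹.
Solving dM/dt = F₁ − kM with M(0) = M₀ gives M(t) = F₁/k + (M₀ − F₁/k)·e^(−kt).
F₁/k = 103/0.1241 = 829.81 Gt C; kt = 0.1241 × 11.8 = 1.465, e^(−kt) = 0.2312.
M(11.8) = 829.81 + (514 − 829.81) × 0.2312 = 829.81 − 73.00 = 756.81 Gt C.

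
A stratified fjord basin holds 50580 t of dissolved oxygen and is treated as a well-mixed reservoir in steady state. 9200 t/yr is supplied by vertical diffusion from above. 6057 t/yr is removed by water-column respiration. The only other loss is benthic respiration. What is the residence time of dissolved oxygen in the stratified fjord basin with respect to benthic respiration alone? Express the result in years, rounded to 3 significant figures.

At steady state ΣF_in = ΣF_out.
ΣF_in = 9200.0 t/yr.
Benthic respiration flux = ΣF_in − (6057) = 9200.0 − 6057 = 3143 t/yr.
τ = M / F = 50580 / 3143 = 16.09 yr.

16.1 yr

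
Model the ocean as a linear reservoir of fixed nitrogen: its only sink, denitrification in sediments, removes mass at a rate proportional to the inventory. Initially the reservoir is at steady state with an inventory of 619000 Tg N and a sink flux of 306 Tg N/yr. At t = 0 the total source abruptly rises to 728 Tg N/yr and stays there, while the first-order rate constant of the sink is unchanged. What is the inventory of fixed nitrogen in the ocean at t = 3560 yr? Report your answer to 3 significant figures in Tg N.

The sink rate constant is k = F₀/M₀ = 306/619000 = 0.0004943 yr⁻¹.
Solving dM/dt = F₁ − kM with M(0) = M₀ gives M(t) = F₁/k + (M₀ − F₁/k)·e^(−kt).
F₁/k = 728/0.0004943 = 1.4727×10^6 Tg N; kt = 0.0004943 × 3560 = 1.760, e^(−kt) = 0.1721.
M(3560) = 1.4727×10^6 + (619000 − 1.4727×10^6) × 0.1721 = 1.4727×10^6 − 146900 = 1.3258×10^6 Tg N.

1.33×10^6 Tg N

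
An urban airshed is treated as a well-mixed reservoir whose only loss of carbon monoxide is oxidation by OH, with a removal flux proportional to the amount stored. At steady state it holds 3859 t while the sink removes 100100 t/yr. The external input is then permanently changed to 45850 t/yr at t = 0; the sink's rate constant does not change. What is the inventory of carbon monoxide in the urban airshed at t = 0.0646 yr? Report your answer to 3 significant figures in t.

2160 t

τ = M₀/F₀ = 3859/100100 = 0.03855 yr; rate constant k = 1/τ.
New steady state M_∞ = F₁/k = F₁·τ = 45850 × 0.03855 = 1767.6 t.
M(t) = M_∞ + (M₀ − M_∞)·e^(−t/τ); t/τ = 0.0646/0.03855 = 1.676, so e^(−t/τ) = 0.1872.
M(t) = 1767.6 + 2091 × 0.1872 = 2159.1 t.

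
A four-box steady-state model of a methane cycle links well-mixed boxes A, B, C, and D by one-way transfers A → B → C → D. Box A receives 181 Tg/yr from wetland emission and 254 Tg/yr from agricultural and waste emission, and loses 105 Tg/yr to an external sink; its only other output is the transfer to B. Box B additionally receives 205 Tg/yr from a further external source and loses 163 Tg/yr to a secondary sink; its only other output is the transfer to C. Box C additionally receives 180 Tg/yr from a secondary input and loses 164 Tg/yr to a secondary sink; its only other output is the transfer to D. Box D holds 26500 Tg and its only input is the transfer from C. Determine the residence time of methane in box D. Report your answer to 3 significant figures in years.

Box A: F(A→B) = (181 + 254) − 105 = 330.00 Tg/yr.
Box B: F(B→C) = (330.00 + 205) − 163 = 372.00 Tg/yr.
Box C: F(C→D) = (372.00 + 180) − 164 = 388.00 Tg/yr.
Box D throughput = its input = 388.00 Tg/yr; τ = 26500 / 388.00 = 68.30 yr.

68.3 yr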